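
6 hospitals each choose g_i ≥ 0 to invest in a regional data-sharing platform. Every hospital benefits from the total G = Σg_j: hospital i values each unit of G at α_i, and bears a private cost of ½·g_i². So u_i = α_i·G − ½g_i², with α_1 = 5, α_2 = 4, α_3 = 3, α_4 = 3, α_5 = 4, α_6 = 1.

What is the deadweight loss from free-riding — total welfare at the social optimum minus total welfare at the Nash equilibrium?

Hospital i's FOC: ∂u_i/∂g_i = α_i − g_i = 0, so g_i* = α_i.
NE contributions = (5, 4, 3, 3, 4, 1); G = 20.
W^NE = (Σα)·G − ½Σα_i² = 20² − ½·76 = 362.
Planner sets g_i = Σα_j = 20 for every i, so G^SO = 6·20 = 120.
W^SO = (Σα)·G^SO − ½·6·(Σα)² = (6/2)·20² = 1200.
Deadweight loss = W^SO − W^NE = 838.

838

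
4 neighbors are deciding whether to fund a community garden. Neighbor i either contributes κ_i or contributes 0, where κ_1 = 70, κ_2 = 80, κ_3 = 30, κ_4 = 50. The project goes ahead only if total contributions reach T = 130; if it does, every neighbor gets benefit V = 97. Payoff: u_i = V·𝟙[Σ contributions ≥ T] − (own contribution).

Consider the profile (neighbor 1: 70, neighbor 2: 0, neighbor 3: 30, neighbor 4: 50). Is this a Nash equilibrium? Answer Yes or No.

Total = 150 ≥ 130: provided.
Neighbor 1 (pledges 70, payoff 27): dropping to 0 → total 80, payoff 0. No gain.
Neighbor 2 (pledges 0, payoff 97): pledging 80 → total 230, payoff 17. No gain.
Neighbor 3 (pledges 30, payoff 67): dropping to 0 → total 120, payoff 0. No gain.
Neighbor 4 (pledges 50, payoff 47): dropping to 0 → total 100, payoff 0. No gain.

Yes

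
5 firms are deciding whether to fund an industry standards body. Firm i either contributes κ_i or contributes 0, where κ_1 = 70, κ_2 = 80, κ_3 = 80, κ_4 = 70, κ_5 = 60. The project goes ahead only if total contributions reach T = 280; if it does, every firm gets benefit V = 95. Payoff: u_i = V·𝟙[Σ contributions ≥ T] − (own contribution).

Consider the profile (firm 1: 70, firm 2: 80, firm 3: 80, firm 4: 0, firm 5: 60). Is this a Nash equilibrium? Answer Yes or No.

Yes

Total = 290 ≥ 280: provided.
Firm 1 (pledges 70, payoff 25): dropping to 0 → total 220, payoff 0. No gain.
Firm 2 (pledges 80, payoff 15): dropping to 0 → total 210, payoff 0. No gain.
Firm 3 (pledges 80, payoff 15): dropping to 0 → total 210, payoff 0. No gain.
Firm 4 (pledges 0, payoff 95): pledging 70 → total 360, payoff 25. No gain.
Firm 5 (pledges 60, payoff 35): dropping to 0 → total 230, payoff 0. No gain.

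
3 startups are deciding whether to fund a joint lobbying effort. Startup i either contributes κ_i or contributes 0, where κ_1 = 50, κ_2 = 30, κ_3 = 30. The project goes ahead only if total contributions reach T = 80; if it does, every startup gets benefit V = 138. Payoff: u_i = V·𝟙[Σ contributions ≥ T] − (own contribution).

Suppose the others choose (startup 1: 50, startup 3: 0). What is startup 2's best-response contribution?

30

Others' total = 50. Contributing 30 brings total to 80 ≥ 80: gain V − κ_2 = 108.
Best response: 30.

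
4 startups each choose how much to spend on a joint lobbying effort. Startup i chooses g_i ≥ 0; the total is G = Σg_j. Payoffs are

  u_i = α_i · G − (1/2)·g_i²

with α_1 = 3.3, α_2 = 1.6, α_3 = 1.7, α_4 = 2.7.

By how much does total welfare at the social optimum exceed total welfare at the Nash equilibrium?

Startup i's FOC: ∂u_i/∂g_i = α_i − g_i = 0, so g_i* = α_i.
NE contributions = (3.3, 1.6, 1.7, 2.7); G = 9.3.
W^NE = (Σα)·G − ½Σα_i² = 9.3² − ½·23.63 = 74.675.
Planner sets g_i = Σα_j = 9.3 for every i, so G^SO = 4·9.3 = 37.2.
W^SO = (Σα)·G^SO − ½·4·(Σα)² = (4/2)·9.3² = 172.98.
Deadweight loss = W^SO − W^NE = 98.305.

98.305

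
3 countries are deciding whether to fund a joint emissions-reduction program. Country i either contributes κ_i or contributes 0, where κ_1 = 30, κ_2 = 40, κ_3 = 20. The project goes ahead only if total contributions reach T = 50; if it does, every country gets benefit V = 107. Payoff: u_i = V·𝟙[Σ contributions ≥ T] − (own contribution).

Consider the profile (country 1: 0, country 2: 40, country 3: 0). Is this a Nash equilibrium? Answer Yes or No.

Total = 40 < 50: not provided.
Country 1 (pledges 0, payoff 0): pledging 30 → total 70, payoff 77. Profitable deviation.

No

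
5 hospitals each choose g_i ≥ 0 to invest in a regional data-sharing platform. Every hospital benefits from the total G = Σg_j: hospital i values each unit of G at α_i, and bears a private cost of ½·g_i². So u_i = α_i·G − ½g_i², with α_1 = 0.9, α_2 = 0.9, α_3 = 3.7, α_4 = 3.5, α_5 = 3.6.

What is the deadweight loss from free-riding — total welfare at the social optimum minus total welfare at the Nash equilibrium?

258.4

Hospital i's FOC: ∂u_i/∂g_i = α_i − g_i = 0, so g_i* = α_i.
NE contributions = (0.9, 0.9, 3.7, 3.5, 3.6); G = 12.6.
W^NE = (Σα)·G − ½Σα_i² = 12.6² − ½·40.52 = 138.5.
Planner sets g_i = Σα_j = 12.6 for every i, so G^SO = 5·12.6 = 63.
W^SO = (Σα)·G^SO − ½·5·(Σα)² = (5/2)·12.6² = 396.9.
Deadweight loss = W^SO − W^NE = 258.4.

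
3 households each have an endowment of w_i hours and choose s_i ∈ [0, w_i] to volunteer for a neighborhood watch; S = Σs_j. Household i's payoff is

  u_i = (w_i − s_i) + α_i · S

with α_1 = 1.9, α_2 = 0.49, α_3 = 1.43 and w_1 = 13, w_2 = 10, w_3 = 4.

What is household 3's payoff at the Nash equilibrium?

24.31

∂u_i/∂s_i = α_i − 1, so household i contributes w_i if α_i > 1, else 0.
α_i > 1 for i ∈ {1, 3}; NE contributions (13, 0, 4), S = 17.
u_3 = (4 − 4) + 1.43·17 = 24.31.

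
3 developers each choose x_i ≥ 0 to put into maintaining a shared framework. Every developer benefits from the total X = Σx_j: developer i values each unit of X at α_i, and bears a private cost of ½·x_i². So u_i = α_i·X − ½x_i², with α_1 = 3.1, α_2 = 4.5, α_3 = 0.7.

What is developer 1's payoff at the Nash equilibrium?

Developer i's FOC: ∂u_i/∂x_i = α_i − x_i = 0, so x_i* = α_i.
NE contributions = (3.1, 4.5, 0.7); X = 8.3.
u_1 = α_1·X − ½·(x_1)² = 3.1·8.3 − ½·3.1² = 20.925.

20.925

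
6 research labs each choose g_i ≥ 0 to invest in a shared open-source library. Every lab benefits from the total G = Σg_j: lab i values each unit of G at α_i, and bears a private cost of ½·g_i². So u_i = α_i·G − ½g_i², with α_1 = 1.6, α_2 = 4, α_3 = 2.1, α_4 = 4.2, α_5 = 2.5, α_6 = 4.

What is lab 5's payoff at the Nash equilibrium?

42.875

Lab i's FOC: ∂u_i/∂g_i = α_i − g_i = 0, so g_i* = α_i.
NE contributions = (1.6, 4, 2.1, 4.2, 2.5, 4); G = 18.4.
u_5 = α_5·G − ½·(g_5)² = 2.5·18.4 − ½·2.5² = 42.875.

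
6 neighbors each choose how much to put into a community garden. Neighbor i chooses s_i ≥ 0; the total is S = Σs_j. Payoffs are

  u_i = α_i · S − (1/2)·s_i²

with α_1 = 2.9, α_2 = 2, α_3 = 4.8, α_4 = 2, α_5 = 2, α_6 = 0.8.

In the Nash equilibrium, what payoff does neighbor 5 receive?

27

Neighbor i's FOC: ∂u_i/∂s_i = α_i − s_i = 0, so s_i* = α_i.
NE contributions = (2.9, 2, 4.8, 2, 2, 0.8); S = 14.5.
u_5 = α_5·S − ½·(s_5)² = 2·14.5 − ½·2² = 27.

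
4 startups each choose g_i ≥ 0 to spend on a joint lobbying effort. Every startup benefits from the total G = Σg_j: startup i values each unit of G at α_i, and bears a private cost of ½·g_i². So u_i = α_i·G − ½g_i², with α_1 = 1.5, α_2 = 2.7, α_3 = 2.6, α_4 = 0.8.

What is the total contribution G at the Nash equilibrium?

7.6

Startup i's FOC: ∂u_i/∂g_i = α_i − g_i = 0, so g_i* = α_i.
NE contributions = (1.5, 2.7, 2.6, 0.8); G = 7.6.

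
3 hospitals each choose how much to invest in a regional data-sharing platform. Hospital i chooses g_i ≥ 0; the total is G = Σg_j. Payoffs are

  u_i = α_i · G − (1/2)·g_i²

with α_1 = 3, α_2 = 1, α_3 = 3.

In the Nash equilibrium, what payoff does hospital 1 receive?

16.5

Hospital i's FOC: ∂u_i/∂g_i = α_i − g_i = 0, so g_i* = α_i.
NE contributions = (3, 1, 3); G = 7.
u_1 = α_1·G − ½·(g_1)² = 3·7 − ½·3² = 16.5.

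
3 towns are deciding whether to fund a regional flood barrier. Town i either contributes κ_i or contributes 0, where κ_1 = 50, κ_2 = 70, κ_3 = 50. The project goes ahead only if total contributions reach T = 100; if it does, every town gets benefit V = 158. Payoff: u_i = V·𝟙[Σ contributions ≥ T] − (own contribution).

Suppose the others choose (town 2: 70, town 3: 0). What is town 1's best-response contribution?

50

Others' total = 70. Contributing 50 brings total to 120 ≥ 100: gain V − κ_1 = 108.
Best response: 50.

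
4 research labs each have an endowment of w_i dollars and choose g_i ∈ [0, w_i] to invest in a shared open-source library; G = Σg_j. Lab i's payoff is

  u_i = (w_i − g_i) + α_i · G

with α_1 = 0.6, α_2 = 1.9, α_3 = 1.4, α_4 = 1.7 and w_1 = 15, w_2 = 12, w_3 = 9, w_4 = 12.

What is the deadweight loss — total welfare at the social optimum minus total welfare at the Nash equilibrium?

∂u_i/∂g_i = α_i − 1, so lab i contributes w_i if α_i > 1, else 0.
α_i > 1 for i ∈ {2, 3, 4}; NE contributions (0, 12, 9, 12), G = 33.
W^NE = Σw_i − G^NE + (Σα_i)·G^NE = 48 + 4.6·33 = 199.8.
Planner: ∂(Σu_j)/∂g_i = Σα_j − 1 = 4.6 > 0, so everyone contributes w_i; G^SO = 48, W^SO = 48 + 4.6·48 = 268.8.
Deadweight loss = 69.

69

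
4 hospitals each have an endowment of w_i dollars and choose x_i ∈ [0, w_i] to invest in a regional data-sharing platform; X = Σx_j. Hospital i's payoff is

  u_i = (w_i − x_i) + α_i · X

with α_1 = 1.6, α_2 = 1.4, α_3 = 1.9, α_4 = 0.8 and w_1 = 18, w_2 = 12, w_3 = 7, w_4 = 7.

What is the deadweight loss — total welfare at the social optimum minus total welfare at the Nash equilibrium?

∂u_i/∂x_i = α_i − 1, so hospital i contributes w_i if α_i > 1, else 0.
α_i > 1 for i ∈ {1, 2, 3}; NE contributions (18, 12, 7, 0), X = 37.
W^NE = Σw_i − X^NE + (Σα_i)·X^NE = 44 + 4.7·37 = 217.9.
Planner: ∂(Σu_j)/∂x_i = Σα_j − 1 = 4.7 > 0, so everyone contributes w_i; X^SO = 44, W^SO = 44 + 4.7·44 = 250.8.
Deadweight loss = 32.9.

32.9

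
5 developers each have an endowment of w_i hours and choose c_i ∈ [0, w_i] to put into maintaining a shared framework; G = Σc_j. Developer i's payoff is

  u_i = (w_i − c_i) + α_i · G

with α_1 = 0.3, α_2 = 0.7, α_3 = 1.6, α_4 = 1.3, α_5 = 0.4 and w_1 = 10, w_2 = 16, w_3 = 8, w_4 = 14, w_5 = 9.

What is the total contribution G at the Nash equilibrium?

∂u_i/∂c_i = α_i − 1, so developer i contributes w_i if α_i > 1, else 0.
α_i > 1 for i ∈ {3, 4}; NE contributions (0, 0, 8, 14, 0), G = 22.

22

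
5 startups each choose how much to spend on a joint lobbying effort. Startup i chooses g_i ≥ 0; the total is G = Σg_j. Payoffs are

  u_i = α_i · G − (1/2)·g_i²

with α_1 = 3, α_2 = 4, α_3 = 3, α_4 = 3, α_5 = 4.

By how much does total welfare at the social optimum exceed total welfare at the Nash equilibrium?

Startup i's FOC: ∂u_i/∂g_i = α_i − g_i = 0, so g_i* = α_i.
NE contributions = (3, 4, 3, 3, 4); G = 17.
W^NE = (Σα)·G − ½Σα_i² = 17² − ½·59 = 259.5.
Planner sets g_i = Σα_j = 17 for every i, so G^SO = 5·17 = 85.
W^SO = (Σα)·G^SO − ½·5·(Σα)² = (5/2)·17² = 722.5.
Deadweight loss = W^SO − W^NE = 463.

463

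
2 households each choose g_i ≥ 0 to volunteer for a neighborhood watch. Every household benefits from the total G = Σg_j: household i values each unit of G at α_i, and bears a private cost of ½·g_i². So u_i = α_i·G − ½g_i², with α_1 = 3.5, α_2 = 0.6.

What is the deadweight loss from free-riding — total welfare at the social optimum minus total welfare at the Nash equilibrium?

6.305

Household i's FOC: ∂u_i/∂g_i = α_i − g_i = 0, so g_i* = α_i.
NE contributions = (3.5, 0.6); G = 4.1.
W^NE = (Σα)·G − ½Σα_i² = 4.1² − ½·12.61 = 10.505.
Planner sets g_i = Σα_j = 4.1 for every i, so G^SO = 2·4.1 = 8.2.
W^SO = (Σα)·G^SO − ½·2·(Σα)² = (2/2)·4.1² = 16.81.
Deadweight loss = W^SO − W^NE = 6.305.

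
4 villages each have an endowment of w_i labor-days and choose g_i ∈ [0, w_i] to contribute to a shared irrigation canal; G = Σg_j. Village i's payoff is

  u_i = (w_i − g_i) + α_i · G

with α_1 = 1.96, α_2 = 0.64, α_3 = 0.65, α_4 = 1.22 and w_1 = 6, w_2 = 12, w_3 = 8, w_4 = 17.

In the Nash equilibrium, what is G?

23

∂u_i/∂g_i = α_i − 1, so village i contributes w_i if α_i > 1, else 0.
α_i > 1 for i ∈ {1, 4}; NE contributions (6, 0, 0, 17), G = 23.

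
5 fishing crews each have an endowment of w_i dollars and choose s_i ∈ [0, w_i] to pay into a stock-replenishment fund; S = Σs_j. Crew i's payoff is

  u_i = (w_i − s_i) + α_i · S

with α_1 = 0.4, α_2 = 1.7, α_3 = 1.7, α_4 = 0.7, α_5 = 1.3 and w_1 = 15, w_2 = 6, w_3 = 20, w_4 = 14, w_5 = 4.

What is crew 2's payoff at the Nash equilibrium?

51

∂u_i/∂s_i = α_i − 1, so crew i contributes w_i if α_i > 1, else 0.
α_i > 1 for i ∈ {2, 3, 5}; NE contributions (0, 6, 20, 0, 4), S = 30.
u_2 = (6 − 6) + 1.7·30 = 51.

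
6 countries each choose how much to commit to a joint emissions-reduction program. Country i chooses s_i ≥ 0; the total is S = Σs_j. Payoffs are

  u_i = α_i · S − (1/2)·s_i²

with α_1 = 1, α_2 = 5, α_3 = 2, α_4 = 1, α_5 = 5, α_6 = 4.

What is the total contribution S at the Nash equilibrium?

Country i's FOC: ∂u_i/∂s_i = α_i − s_i = 0, so s_i* = α_i.
NE contributions = (1, 5, 2, 1, 5, 4); S = 18.

18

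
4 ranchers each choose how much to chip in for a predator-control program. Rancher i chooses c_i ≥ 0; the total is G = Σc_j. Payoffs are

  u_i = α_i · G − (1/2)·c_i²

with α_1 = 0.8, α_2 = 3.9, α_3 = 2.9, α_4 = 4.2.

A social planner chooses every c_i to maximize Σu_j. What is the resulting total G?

Planner FOC: ∂(Σu_j)/∂c_i = (Σα_j) − c_i = 0, so c_i^SO = Σα_j = 11.8 for every i; G^SO = 47.2.

47.2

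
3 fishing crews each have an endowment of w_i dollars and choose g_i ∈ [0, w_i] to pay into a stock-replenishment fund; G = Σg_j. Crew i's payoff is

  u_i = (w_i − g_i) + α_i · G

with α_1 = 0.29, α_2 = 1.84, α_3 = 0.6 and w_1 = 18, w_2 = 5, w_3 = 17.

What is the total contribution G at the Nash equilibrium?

∂u_i/∂g_i = α_i − 1, so crew i contributes w_i if α_i > 1, else 0.
α_i > 1 for i ∈ {2}; NE contributions (0, 5, 0), G = 5.

5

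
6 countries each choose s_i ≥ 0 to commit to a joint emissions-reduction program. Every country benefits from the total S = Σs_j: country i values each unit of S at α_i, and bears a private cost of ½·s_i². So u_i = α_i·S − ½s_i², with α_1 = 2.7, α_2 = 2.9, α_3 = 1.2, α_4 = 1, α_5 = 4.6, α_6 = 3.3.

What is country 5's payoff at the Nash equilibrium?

61.64

Country i's FOC: ∂u_i/∂s_i = α_i − s_i = 0, so s_i* = α_i.
NE contributions = (2.7, 2.9, 1.2, 1, 4.6, 3.3); S = 15.7.
u_5 = α_5·S − ½·(s_5)² = 4.6·15.7 − ½·4.6² = 61.64.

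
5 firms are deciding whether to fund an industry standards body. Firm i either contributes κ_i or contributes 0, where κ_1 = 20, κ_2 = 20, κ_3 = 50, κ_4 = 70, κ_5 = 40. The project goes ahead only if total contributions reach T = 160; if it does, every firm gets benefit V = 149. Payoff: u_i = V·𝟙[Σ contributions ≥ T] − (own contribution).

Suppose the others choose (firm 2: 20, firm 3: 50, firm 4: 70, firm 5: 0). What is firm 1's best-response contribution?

Others' total = 140. Contributing 20 brings total to 160 ≥ 160: gain V − κ_1 = 129.
Best response: 20.

20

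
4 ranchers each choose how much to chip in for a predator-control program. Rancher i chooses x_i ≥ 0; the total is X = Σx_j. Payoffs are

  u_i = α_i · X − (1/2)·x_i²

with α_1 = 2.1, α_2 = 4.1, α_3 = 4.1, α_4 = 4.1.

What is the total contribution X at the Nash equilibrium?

14.4

Rancher i's FOC: ∂u_i/∂x_i = α_i − x_i = 0, so x_i* = α_i.
NE contributions = (2.1, 4.1, 4.1, 4.1); X = 14.4.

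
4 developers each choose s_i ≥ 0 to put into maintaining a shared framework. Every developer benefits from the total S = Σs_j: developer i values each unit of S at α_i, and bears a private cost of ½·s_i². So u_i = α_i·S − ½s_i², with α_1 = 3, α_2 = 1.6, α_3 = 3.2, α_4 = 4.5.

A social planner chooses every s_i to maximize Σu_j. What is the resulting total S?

49.2

Planner FOC: ∂(Σu_j)/∂s_i = (Σα_j) − s_i = 0, so s_i^SO = Σα_j = 12.3 for every i; S^SO = 49.2.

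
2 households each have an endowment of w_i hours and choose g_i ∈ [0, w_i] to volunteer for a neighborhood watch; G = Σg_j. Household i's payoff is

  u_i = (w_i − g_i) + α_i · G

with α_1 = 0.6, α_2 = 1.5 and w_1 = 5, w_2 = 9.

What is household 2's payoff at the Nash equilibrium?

13.5

∂u_i/∂g_i = α_i − 1, so household i contributes w_i if α_i > 1, else 0.
α_i > 1 for i ∈ {2}; NE contributions (0, 9), G = 9.
u_2 = (9 − 9) + 1.5·9 = 13.5.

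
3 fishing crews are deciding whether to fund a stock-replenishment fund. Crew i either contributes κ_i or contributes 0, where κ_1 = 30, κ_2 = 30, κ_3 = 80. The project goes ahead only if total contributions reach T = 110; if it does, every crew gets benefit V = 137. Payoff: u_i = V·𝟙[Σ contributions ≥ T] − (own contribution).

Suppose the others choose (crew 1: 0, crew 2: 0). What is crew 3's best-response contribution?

0

Others' total = 0. Even contributing 80 gives 80 < 110: no benefit either way.
Best response: 0.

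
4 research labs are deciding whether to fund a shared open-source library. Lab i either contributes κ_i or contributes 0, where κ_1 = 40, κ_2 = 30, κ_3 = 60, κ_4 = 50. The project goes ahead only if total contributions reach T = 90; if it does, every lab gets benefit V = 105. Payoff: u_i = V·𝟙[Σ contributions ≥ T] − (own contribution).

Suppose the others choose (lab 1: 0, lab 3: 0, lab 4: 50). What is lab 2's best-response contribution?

Others' total = 50. Even contributing 30 gives 80 < 90: no benefit either way.
Best response: 0.

0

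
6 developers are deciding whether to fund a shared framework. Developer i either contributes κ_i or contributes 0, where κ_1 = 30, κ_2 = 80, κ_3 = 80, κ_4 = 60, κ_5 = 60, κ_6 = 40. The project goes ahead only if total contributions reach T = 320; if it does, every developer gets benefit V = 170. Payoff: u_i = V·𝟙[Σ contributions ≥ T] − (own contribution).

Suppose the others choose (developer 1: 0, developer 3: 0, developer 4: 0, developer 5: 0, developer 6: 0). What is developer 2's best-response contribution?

Others' total = 0. Even contributing 80 gives 80 < 320: no benefit either way.
Best response: 0.

0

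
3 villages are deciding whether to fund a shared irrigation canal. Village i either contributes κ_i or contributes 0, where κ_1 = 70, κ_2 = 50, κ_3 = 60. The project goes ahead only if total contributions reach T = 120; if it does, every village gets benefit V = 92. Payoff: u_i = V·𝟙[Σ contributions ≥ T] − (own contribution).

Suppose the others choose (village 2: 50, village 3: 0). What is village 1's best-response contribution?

70

Others' total = 50. Contributing 70 brings total to 120 ≥ 120: gain V − κ_1 = 22.
Best response: 70.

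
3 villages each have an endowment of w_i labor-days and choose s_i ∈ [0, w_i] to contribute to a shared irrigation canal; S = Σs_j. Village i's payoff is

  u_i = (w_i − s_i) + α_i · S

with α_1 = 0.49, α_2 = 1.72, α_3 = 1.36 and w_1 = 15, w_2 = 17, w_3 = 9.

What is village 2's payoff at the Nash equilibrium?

44.72

∂u_i/∂s_i = α_i − 1, so village i contributes w_i if α_i > 1, else 0.
α_i > 1 for i ∈ {2, 3}; NE contributions (0, 17, 9), S = 26.
u_2 = (17 − 17) + 1.72·26 = 44.72.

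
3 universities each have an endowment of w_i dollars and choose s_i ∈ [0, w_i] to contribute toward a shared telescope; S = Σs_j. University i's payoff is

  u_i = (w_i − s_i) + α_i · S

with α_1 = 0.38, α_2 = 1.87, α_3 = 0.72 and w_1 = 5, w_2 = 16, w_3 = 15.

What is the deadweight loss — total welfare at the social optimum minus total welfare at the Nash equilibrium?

39.4

∂u_i/∂s_i = α_i − 1, so university i contributes w_i if α_i > 1, else 0.
α_i > 1 for i ∈ {2}; NE contributions (0, 16, 0), S = 16.
W^NE = Σw_i − S^NE + (Σα_i)·S^NE = 36 + 1.97·16 = 67.52.
Planner: ∂(Σu_j)/∂s_i = Σα_j − 1 = 1.97 > 0, so everyone contributes w_i; S^SO = 36, W^SO = 36 + 1.97·36 = 106.92.
Deadweight loss = 39.4.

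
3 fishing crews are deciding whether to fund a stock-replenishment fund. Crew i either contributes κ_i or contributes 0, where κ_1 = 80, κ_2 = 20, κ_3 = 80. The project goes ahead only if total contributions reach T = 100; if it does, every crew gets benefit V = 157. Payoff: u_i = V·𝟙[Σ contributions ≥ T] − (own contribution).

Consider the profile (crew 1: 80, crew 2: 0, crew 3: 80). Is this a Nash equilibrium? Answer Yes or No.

Total = 160 ≥ 100: provided.
Crew 1 (pledges 80, payoff 77): dropping to 0 → total 80, payoff 0. No gain.
Crew 2 (pledges 0, payoff 157): pledging 20 → total 180, payoff 137. No gain.
Crew 3 (pledges 80, payoff 77): dropping to 0 → total 80, payoff 0. No gain.

Yes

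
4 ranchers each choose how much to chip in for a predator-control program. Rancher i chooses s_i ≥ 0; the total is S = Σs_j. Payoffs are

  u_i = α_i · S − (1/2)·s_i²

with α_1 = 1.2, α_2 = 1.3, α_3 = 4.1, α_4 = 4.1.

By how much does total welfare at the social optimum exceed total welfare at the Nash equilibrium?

132.865

Rancher i's FOC: ∂u_i/∂s_i = α_i − s_i = 0, so s_i* = α_i.
NE contributions = (1.2, 1.3, 4.1, 4.1); S = 10.7.
W^NE = (Σα)·S − ½Σα_i² = 10.7² − ½·36.75 = 96.115.
Planner sets s_i = Σα_j = 10.7 for every i, so S^SO = 4·10.7 = 42.8.
W^SO = (Σα)·S^SO − ½·4·(Σα)² = (4/2)·10.7² = 228.98.
Deadweight loss = W^SO − W^NE = 132.865.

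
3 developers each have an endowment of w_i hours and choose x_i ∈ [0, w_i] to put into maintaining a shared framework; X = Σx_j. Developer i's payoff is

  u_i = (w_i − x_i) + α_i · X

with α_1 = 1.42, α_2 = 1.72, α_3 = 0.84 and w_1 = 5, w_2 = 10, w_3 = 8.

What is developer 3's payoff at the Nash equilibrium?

20.6

∂u_i/∂x_i = α_i − 1, so developer i contributes w_i if α_i > 1, else 0.
α_i > 1 for i ∈ {1, 2}; NE contributions (5, 10, 0), X = 15.
u_3 = (8 − 0) + 0.84·15 = 20.6.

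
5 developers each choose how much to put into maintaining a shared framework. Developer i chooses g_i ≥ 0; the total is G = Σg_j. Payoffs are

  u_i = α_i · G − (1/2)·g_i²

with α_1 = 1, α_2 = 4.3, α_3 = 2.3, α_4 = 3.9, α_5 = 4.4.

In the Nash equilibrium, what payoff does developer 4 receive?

54.405

Developer i's FOC: ∂u_i/∂g_i = α_i − g_i = 0, so g_i* = α_i.
NE contributions = (1, 4.3, 2.3, 3.9, 4.4); G = 15.9.
u_4 = α_4·G − ½·(g_4)² = 3.9·15.9 − ½·3.9² = 54.405.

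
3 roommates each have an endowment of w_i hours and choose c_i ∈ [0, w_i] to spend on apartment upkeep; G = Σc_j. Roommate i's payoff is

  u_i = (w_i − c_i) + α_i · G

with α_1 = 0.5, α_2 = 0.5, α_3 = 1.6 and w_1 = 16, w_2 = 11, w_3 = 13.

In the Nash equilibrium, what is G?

∂u_i/∂c_i = α_i − 1, so roommate i contributes w_i if α_i > 1, else 0.
α_i > 1 for i ∈ {3}; NE contributions (0, 0, 13), G = 13.

13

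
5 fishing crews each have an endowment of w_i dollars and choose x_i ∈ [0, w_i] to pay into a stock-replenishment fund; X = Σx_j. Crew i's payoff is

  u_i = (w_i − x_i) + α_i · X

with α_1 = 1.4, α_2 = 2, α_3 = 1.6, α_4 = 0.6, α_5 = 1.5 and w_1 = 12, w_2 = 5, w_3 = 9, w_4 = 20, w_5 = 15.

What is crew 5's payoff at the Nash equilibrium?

61.5

∂u_i/∂x_i = α_i − 1, so crew i contributes w_i if α_i > 1, else 0.
α_i > 1 for i ∈ {1, 2, 3, 5}; NE contributions (12, 5, 9, 0, 15), X = 41.
u_5 = (15 − 15) + 1.5·41 = 61.5.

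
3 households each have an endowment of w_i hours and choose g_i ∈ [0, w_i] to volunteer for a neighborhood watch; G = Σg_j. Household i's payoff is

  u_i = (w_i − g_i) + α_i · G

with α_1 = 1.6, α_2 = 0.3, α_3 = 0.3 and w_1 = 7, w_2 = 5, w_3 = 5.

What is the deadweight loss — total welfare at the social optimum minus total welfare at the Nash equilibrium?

12

∂u_i/∂g_i = α_i − 1, so household i contributes w_i if α_i > 1, else 0.
α_i > 1 for i ∈ {1}; NE contributions (7, 0, 0), G = 7.
W^NE = Σw_i − G^NE + (Σα_i)·G^NE = 17 + 1.2·7 = 25.4.
Planner: ∂(Σu_j)/∂g_i = Σα_j − 1 = 1.2 > 0, so everyone contributes w_i; G^SO = 17, W^SO = 17 + 1.2·17 = 37.4.
Deadweight loss = 12.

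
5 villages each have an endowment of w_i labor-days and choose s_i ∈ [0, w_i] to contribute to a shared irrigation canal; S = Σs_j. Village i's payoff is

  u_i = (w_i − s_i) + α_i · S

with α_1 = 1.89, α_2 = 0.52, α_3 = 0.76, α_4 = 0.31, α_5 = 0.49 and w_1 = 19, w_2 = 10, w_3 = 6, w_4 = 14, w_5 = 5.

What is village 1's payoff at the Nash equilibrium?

∂u_i/∂s_i = α_i − 1, so village i contributes w_i if α_i > 1, else 0.
α_i > 1 for i ∈ {1}; NE contributions (19, 0, 0, 0, 0), S = 19.
u_1 = (19 − 19) + 1.89·19 = 35.91.

35.91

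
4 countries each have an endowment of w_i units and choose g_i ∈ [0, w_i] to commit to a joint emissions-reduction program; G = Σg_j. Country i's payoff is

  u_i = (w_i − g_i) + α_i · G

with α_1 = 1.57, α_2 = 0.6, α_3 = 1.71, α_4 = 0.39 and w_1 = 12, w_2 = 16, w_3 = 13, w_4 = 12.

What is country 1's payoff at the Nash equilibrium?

∂u_i/∂g_i = α_i − 1, so country i contributes w_i if α_i > 1, else 0.
α_i > 1 for i ∈ {1, 3}; NE contributions (12, 0, 13, 0), G = 25.
u_1 = (12 − 12) + 1.57·25 = 39.25.

39.25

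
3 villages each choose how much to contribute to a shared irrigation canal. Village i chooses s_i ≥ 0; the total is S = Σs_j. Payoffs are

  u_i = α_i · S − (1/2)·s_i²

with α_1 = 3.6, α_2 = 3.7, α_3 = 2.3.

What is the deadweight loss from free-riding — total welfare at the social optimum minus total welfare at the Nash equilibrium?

Village i's FOC: ∂u_i/∂s_i = α_i − s_i = 0, so s_i* = α_i.
NE contributions = (3.6, 3.7, 2.3); S = 9.6.
W^NE = (Σα)·S − ½Σα_i² = 9.6² − ½·31.94 = 76.19.
Planner sets s_i = Σα_j = 9.6 for every i, so S^SO = 3·9.6 = 28.8.
W^SO = (Σα)·S^SO − ½·3·(Σα)² = (3/2)·9.6² = 138.24.
Deadweight loss = W^SO − W^NE = 62.05.

62.05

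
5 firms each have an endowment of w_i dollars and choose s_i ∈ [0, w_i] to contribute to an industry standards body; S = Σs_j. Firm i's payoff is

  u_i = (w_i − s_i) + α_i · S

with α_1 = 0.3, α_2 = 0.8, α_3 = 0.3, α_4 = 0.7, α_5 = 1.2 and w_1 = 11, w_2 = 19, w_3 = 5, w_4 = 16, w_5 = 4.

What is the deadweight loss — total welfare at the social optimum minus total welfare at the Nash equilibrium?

∂u_i/∂s_i = α_i − 1, so firm i contributes w_i if α_i > 1, else 0.
α_i > 1 for i ∈ {5}; NE contributions (0, 0, 0, 0, 4), S = 4.
W^NE = Σw_i − S^NE + (Σα_i)·S^NE = 55 + 2.3·4 = 64.2.
Planner: ∂(Σu_j)/∂s_i = Σα_j − 1 = 2.3 > 0, so everyone contributes w_i; S^SO = 55, W^SO = 55 + 2.3·55 = 181.5.
Deadweight loss = 117.3.

117.3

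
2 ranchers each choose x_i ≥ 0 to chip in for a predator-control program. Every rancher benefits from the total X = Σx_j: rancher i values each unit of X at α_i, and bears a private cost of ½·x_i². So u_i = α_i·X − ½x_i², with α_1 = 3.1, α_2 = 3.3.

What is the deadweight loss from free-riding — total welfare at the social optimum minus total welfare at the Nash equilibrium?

Rancher i's FOC: ∂u_i/∂x_i = α_i − x_i = 0, so x_i* = α_i.
NE contributions = (3.1, 3.3); X = 6.4.
W^NE = (Σα)·X − ½Σα_i² = 6.4² − ½·20.5 = 30.71.
Planner sets x_i = Σα_j = 6.4 for every i, so X^SO = 2·6.4 = 12.8.
W^SO = (Σα)·X^SO − ½·2·(Σα)² = (2/2)·6.4² = 40.96.
Deadweight loss = W^SO − W^NE = 10.25.

10.25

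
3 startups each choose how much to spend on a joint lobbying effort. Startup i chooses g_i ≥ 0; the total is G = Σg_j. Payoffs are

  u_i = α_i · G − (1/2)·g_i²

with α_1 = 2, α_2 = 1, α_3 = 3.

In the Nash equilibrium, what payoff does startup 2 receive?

5.5

Startup i's FOC: ∂u_i/∂g_i = α_i − g_i = 0, so g_i* = α_i.
NE contributions = (2, 1, 3); G = 6.
u_2 = α_2·G − ½·(g_2)² = 1·6 − ½·1² = 5.5.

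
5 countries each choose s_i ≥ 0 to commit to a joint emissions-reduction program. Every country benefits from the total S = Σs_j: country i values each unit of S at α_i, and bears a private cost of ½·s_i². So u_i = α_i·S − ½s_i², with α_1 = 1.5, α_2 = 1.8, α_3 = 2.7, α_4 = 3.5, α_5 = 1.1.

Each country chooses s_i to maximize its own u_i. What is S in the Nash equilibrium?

10.6

Country i's FOC: ∂u_i/∂s_i = α_i − s_i = 0, so s_i* = α_i.
NE contributions = (1.5, 1.8, 2.7, 3.5, 1.1); S = 10.6.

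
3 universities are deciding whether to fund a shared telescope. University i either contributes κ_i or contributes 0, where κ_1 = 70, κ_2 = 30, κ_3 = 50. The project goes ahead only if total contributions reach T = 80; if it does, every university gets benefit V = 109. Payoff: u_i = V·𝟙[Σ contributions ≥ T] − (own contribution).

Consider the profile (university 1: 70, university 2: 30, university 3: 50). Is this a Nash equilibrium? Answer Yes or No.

Total = 150 ≥ 80: provided.
University 1 (pledges 70, payoff 39): dropping to 0 → total 80, payoff 109. Profitable deviation.

No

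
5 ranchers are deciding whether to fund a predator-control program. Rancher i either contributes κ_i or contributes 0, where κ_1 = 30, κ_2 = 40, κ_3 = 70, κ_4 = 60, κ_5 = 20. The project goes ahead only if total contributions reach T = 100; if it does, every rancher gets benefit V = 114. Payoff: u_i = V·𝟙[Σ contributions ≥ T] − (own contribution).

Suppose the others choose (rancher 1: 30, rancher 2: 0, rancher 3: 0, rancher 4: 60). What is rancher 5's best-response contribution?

20

Others' total = 90. Contributing 20 brings total to 110 ≥ 100: gain V − κ_5 = 94.
Best response: 20.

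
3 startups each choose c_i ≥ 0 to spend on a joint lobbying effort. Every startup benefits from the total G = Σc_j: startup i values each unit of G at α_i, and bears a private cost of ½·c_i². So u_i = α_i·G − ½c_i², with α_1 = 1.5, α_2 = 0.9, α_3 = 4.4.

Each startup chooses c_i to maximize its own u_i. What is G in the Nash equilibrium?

Startup i's FOC: ∂u_i/∂c_i = α_i − c_i = 0, so c_i* = α_i.
NE contributions = (1.5, 0.9, 4.4); G = 6.8.

6.8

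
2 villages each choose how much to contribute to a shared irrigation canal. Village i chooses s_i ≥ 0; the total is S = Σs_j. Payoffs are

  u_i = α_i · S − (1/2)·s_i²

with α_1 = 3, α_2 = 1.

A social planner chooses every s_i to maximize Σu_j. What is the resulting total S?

Planner FOC: ∂(Σu_j)/∂s_i = (Σα_j) − s_i = 0, so s_i^SO = Σα_j = 4 for every i; S^SO = 8.

8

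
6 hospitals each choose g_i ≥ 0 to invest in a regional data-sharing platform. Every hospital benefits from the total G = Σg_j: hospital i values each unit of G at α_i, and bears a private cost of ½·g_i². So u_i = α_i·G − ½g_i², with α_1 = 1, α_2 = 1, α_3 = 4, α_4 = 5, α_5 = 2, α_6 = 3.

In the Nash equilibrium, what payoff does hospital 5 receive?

30

Hospital i's FOC: ∂u_i/∂g_i = α_i − g_i = 0, so g_i* = α_i.
NE contributions = (1, 1, 4, 5, 2, 3); G = 16.
u_5 = α_5·G − ½·(g_5)² = 2·16 − ½·2² = 30.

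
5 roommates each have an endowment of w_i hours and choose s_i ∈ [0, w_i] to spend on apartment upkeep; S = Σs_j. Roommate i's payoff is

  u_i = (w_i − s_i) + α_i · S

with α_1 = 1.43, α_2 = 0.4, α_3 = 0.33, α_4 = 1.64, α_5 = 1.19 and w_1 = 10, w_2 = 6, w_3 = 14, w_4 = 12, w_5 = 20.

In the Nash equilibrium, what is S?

∂u_i/∂s_i = α_i − 1, so roommate i contributes w_i if α_i > 1, else 0.
α_i > 1 for i ∈ {1, 4, 5}; NE contributions (10, 0, 0, 12, 20), S = 42.

42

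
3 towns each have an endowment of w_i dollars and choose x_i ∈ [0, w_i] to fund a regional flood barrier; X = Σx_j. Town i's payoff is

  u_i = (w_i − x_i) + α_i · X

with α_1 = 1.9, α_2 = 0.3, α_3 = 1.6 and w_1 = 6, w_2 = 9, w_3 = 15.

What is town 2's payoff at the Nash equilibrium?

∂u_i/∂x_i = α_i − 1, so town i contributes w_i if α_i > 1, else 0.
α_i > 1 for i ∈ {1, 3}; NE contributions (6, 0, 15), X = 21.
u_2 = (9 − 0) + 0.3·21 = 15.3.

15.3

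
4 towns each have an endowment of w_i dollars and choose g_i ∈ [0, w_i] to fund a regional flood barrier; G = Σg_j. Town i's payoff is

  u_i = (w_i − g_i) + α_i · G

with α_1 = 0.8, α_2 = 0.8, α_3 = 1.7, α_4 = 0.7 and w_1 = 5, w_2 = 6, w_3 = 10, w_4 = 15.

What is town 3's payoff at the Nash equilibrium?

17

∂u_i/∂g_i = α_i − 1, so town i contributes w_i if α_i > 1, else 0.
α_i > 1 for i ∈ {3}; NE contributions (0, 0, 10, 0), G = 10.
u_3 = (10 − 10) + 1.7·10 = 17.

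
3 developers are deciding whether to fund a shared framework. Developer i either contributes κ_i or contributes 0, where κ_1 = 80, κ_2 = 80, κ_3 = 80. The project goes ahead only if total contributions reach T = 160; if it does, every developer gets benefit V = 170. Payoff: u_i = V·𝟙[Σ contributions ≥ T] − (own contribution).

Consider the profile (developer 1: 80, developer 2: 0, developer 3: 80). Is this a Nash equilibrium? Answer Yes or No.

Total = 160 ≥ 160: provided.
Developer 1 (pledges 80, payoff 90): dropping to 0 → total 80, payoff 0. No gain.
Developer 2 (pledges 0, payoff 170): pledging 80 → total 240, payoff 90. No gain.
Developer 3 (pledges 80, payoff 90): dropping to 0 → total 80, payoff 0. No gain.

Yes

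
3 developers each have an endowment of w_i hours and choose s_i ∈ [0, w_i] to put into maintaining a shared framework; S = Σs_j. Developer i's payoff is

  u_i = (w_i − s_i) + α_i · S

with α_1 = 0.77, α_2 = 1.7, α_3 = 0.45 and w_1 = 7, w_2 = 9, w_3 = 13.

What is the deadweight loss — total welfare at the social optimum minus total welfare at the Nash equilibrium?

38.4

∂u_i/∂s_i = α_i − 1, so developer i contributes w_i if α_i > 1, else 0.
α_i > 1 for i ∈ {2}; NE contributions (0, 9, 0), S = 9.
W^NE = Σw_i − S^NE + (Σα_i)·S^NE = 29 + 1.92·9 = 46.28.
Planner: ∂(Σu_j)/∂s_i = Σα_j − 1 = 1.92 > 0, so everyone contributes w_i; S^SO = 29, W^SO = 29 + 1.92·29 = 84.68.
Deadweight loss = 38.4.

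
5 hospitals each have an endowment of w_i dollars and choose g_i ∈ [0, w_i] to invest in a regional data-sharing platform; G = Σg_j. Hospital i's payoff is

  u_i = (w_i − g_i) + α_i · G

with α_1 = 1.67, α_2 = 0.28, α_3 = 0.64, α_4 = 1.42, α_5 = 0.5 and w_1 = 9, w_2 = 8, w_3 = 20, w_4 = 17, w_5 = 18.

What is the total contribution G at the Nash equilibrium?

26

∂u_i/∂g_i = α_i − 1, so hospital i contributes w_i if α_i > 1, else 0.
α_i > 1 for i ∈ {1, 4}; NE contributions (9, 0, 0, 17, 0), G = 26.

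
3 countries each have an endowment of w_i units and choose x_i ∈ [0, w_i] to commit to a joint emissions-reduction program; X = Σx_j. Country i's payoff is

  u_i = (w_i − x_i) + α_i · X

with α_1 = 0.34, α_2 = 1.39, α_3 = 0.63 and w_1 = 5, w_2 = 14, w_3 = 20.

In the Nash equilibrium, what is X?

14

∂u_i/∂x_i = α_i − 1, so country i contributes w_i if α_i > 1, else 0.
α_i > 1 for i ∈ {2}; NE contributions (0, 14, 0), X = 14.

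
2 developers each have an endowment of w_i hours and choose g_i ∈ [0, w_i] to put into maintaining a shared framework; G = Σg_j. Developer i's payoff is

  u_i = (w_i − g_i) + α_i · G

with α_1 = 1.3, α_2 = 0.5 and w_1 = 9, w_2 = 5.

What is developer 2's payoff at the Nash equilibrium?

9.5

∂u_i/∂g_i = α_i − 1, so developer i contributes w_i if α_i > 1, else 0.
α_i > 1 for i ∈ {1}; NE contributions (9, 0), G = 9.
u_2 = (5 − 0) + 0.5·9 = 9.5.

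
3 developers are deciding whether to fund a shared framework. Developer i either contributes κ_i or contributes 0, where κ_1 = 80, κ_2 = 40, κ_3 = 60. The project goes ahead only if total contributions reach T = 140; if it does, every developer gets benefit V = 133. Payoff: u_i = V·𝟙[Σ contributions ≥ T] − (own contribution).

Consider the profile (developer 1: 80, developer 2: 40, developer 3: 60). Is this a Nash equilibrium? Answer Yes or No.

No

Total = 180 ≥ 140: provided.
Developer 1 (pledges 80, payoff 53): dropping to 0 → total 100, payoff 0. No gain.
Developer 2 (pledges 40, payoff 93): dropping to 0 → total 140, payoff 133. Profitable deviation.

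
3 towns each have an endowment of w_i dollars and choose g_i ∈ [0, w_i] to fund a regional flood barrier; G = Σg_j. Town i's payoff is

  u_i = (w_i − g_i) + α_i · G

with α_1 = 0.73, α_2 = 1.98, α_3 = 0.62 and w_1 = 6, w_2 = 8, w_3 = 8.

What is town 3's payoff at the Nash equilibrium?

∂u_i/∂g_i = α_i − 1, so town i contributes w_i if α_i > 1, else 0.
α_i > 1 for i ∈ {2}; NE contributions (0, 8, 0), G = 8.
u_3 = (8 − 0) + 0.62·8 = 12.96.

12.96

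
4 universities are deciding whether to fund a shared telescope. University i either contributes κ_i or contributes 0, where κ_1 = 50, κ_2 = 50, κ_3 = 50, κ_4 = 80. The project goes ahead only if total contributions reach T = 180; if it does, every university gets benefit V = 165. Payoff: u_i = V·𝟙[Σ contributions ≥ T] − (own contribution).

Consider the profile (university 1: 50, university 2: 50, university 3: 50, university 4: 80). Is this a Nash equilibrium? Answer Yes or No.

No

Total = 230 ≥ 180: provided.
University 1 (pledges 50, payoff 115): dropping to 0 → total 180, payoff 165. Profitable deviation.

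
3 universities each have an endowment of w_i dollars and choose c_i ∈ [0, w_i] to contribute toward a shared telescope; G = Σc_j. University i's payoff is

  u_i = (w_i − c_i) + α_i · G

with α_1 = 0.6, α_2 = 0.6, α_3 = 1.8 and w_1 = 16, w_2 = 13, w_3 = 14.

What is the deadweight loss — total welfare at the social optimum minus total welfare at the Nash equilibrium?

58

∂u_i/∂c_i = α_i − 1, so university i contributes w_i if α_i > 1, else 0.
α_i > 1 for i ∈ {3}; NE contributions (0, 0, 14), G = 14.
W^NE = Σw_i − G^NE + (Σα_i)·G^NE = 43 + 2·14 = 71.
Planner: ∂(Σu_j)/∂c_i = Σα_j − 1 = 2 > 0, so everyone contributes w_i; G^SO = 43, W^SO = 43 + 2·43 = 129.
Deadweight loss = 58.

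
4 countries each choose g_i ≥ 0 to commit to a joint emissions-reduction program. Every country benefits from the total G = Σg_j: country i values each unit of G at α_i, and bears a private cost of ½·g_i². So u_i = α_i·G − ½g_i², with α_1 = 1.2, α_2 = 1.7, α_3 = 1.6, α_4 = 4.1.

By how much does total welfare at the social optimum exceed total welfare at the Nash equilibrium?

Country i's FOC: ∂u_i/∂g_i = α_i − g_i = 0, so g_i* = α_i.
NE contributions = (1.2, 1.7, 1.6, 4.1); G = 8.6.
W^NE = (Σα)·G − ½Σα_i² = 8.6² − ½·23.7 = 62.11.
Planner sets g_i = Σα_j = 8.6 for every i, so G^SO = 4·8.6 = 34.4.
W^SO = (Σα)·G^SO − ½·4·(Σα)² = (4/2)·8.6² = 147.92.
Deadweight loss = W^SO − W^NE = 85.81.

85.81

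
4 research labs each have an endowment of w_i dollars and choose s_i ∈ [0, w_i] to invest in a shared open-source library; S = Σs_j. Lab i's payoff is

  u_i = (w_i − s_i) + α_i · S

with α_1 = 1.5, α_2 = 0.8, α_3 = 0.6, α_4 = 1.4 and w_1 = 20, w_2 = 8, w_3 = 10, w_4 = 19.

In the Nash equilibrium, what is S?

39

∂u_i/∂s_i = α_i − 1, so lab i contributes w_i if α_i > 1, else 0.
α_i > 1 for i ∈ {1, 4}; NE contributions (20, 0, 0, 19), S = 39.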